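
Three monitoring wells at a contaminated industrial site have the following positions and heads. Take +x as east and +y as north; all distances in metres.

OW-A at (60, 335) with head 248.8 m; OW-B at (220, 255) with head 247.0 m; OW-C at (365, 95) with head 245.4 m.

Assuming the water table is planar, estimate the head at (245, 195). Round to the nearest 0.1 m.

Differences from OW-A: to OW-B (Δx, Δy, Δh) = (160, -80, -1.8); to OW-C = (305, -240, -3.4).
Solve a·Δx + b·Δy = Δh: det = 160·(-240) − 305·(-80) = -14000.
∂h/∂x = [(-1.8)·(-240) − (-3.4)·(-80)] / -14000 = -0.01143
∂h/∂y = [160·(-3.4) − 305·(-1.8)] / -14000 = -0.0003571
h(245, 195) = 248.8 + (-0.01143)·(185) + (-0.0003571)·(-140) = 248.8 -2.114 +0.050 = 246.736 m.

246.7 m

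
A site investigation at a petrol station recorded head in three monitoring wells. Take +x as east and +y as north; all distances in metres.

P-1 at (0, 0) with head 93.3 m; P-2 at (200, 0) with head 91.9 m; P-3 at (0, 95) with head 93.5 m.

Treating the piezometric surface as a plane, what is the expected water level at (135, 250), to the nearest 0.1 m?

∂h/∂x = (91.9 − 93.3) / (200 − 0) = -0.007000
∂h/∂y = (93.5 − 93.3) / (95 − 0) = +0.002105
h(135, 250) = 93.3 + (-0.007000)·(135) + (+0.002105)·(250) = 93.3 -0.945 +0.526 = 92.881 m.

92.9 m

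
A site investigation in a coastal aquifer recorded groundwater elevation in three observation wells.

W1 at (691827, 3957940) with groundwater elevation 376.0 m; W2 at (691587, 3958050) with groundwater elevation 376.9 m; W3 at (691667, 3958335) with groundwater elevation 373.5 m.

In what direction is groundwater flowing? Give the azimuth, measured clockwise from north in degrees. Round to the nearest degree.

Three-point gradient (reference W1): Δ to W2 = (-240, 110, +0.9), Δ to W3 = (-160, 395, -2.5).
∂h/∂x = -0.008167, ∂h/∂y = -0.009637 (det = -77200).
Flow direction (−∇h) has components (+0.008167 E, +0.009637 N).
Azimuth = atan2(E, N) = atan2(+0.008167, +0.009637) = 40.3° ≈ 040°.

040°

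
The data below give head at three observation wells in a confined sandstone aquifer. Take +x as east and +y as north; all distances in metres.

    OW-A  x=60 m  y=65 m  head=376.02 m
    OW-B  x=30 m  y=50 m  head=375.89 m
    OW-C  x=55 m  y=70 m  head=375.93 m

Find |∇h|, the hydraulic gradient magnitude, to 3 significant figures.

Taking OW-A as reference: OW-B−OW-A = (-30, -15, -0.13); OW-C−OW-A = (-5, 5, -0.09).
Determinant of the coordinate differences = (-30)·5 − (-5)·(-15) = -225.
∂h/∂x = [(-0.13)·5 − (-0.09)·(-15)] / -225 = +0.008889
∂h/∂y = [(-30)·(-0.09) − (-5)·(-0.13)] / -225 = -0.009111
|∇h| = √(0.008889² + -0.009111²) = 0.01273

0.0127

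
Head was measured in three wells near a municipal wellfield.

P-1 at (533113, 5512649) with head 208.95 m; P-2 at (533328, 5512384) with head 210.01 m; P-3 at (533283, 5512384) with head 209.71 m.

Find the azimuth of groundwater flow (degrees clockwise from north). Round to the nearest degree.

258°

Differences from P-1: to P-2 (Δx, Δy, Δh) = (215, -265, +1.06); to P-3 = (170, -265, +0.76).
Solve a·Δx + b·Δy = Δh: det = 215·(-265) − 170·(-265) = -11925.
∂h/∂x = [(+1.06)·(-265) − (+0.76)·(-265)] / -11925 = +0.006667
∂h/∂y = [215·(+0.76) − 170·(+1.06)] / -11925 = +0.001409
Flow direction (−∇h) has components (-0.006667 E, -0.001409 N).
Azimuth = atan2(E, N) = atan2(-0.006667, -0.001409) = 258.1° ≈ 258°.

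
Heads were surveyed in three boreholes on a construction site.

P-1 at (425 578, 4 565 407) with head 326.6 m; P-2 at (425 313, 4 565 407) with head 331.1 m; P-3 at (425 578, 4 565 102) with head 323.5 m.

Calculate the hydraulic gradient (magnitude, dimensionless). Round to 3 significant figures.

0.0198

∂h/∂x = (331.1 − 326.6) / (425313 − 425578) = -0.01698
∂h/∂y = (323.5 − 326.6) / (4565102 − 4565407) = +0.01016
|∇h| = √(-0.01698² + 0.01016²) = 0.01979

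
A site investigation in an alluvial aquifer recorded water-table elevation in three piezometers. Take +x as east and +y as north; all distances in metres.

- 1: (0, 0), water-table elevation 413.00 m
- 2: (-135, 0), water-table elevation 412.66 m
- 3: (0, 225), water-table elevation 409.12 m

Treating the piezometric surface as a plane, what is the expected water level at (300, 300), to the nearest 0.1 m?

408.6 m

∂h/∂x = (412.66 − 413.00) / (-135 − 0) = +0.002519
∂h/∂y = (409.12 − 413.00) / (225 − 0) = -0.01724
h(300, 300) = 413.00 + (+0.002519)·(300) + (-0.01724)·(300) = 413.00 +0.756 -5.173 = 408.582 m.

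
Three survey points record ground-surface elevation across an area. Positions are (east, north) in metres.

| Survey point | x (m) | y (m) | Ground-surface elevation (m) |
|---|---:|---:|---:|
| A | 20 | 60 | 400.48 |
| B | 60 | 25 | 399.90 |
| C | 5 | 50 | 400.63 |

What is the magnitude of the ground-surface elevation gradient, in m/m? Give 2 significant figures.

Differences from A: to B (Δx, Δy, Δh) = (40, -35, -0.58); to C = (-15, -10, +0.15).
Solve a·Δx + b·Δy = Δz: det = 40·(-10) − (-15)·(-35) = -925.
∂z/∂x = [(-0.58)·(-10) − (+0.15)·(-35)] / -925 = -0.01195
∂z/∂y = [40·(+0.15) − (-15)·(-0.58)] / -925 = +0.002919
|∇f| = √(-0.01195² + 0.002919²) = 0.0123 m/m

0.012 m/m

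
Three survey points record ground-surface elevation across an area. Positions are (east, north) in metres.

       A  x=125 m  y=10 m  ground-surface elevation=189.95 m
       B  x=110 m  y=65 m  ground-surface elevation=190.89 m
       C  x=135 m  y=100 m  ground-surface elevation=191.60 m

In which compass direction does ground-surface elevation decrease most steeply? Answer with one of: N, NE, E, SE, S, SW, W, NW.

S

With z = a·x + b·y + c and A as origin, the differences give:
  (-15)·a + 55·b = +0.94
  10·a + 90·b = +1.65
Eliminate b (×90 and ×55, subtract): -1900·a = -6.150 → a = ∂z/∂x = +0.003237
Back-substitute: b = ∂z/∂y = +0.01797.
Steepest decrease is along −∇f = (-0.003237 E, -0.01797 N) → south.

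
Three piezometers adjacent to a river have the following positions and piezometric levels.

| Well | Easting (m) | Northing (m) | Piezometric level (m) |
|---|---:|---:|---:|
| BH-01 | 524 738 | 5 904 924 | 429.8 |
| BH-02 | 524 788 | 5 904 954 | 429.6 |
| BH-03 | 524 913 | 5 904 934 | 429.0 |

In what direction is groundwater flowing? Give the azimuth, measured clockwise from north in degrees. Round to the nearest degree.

103°

Differences from BH-01: to BH-02 (Δx, Δy, Δh) = (50, 30, -0.2); to BH-03 = (175, 10, -0.8).
Solve a·Δx + b·Δy = Δh: det = 50·10 − 175·30 = -4750.
∂h/∂x = [(-0.2)·10 − (-0.8)·30] / -4750 = -0.004632
∂h/∂y = [50·(-0.8) − 175·(-0.2)] / -4750 = +0.001053
Flow direction (−∇h) has components (+0.004632 E, -0.001053 N).
Azimuth = atan2(E, N) = atan2(+0.004632, -0.001053) = 102.8° ≈ 103°.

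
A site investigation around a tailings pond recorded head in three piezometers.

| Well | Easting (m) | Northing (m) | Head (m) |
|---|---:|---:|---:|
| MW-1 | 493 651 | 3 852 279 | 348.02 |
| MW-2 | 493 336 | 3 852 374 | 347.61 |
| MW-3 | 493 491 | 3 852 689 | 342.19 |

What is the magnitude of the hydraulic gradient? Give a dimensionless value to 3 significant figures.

Differences from MW-1: to MW-2 (Δx, Δy, Δh) = (-315, 95, -0.41); to MW-3 = (-160, 410, -5.83).
Solve a·Δx + b·Δy = Δh: det = (-315)·410 − (-160)·95 = -113950.
∂h/∂x = [(-0.41)·410 − (-5.83)·95] / -113950 = -0.003385
∂h/∂y = [(-315)·(-5.83) − (-160)·(-0.41)] / -113950 = -0.01554
|∇h| = √(-0.003385² + -0.01554²) = 0.0159

0.0159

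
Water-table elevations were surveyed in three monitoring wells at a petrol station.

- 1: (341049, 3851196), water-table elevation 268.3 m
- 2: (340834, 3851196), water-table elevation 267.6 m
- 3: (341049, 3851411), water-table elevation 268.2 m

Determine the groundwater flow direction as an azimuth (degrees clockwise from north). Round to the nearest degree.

∂h/∂x = (267.6 − 268.3) / (340834 − 341049) = +0.003256
∂h/∂y = (268.2 − 268.3) / (3851411 − 3851196) = -0.0004651
Flow direction (−∇h) has components (-0.003256 E, +0.0004651 N).
Azimuth = atan2(E, N) = atan2(-0.003256, +0.0004651) = 278.1° ≈ 278°.

278°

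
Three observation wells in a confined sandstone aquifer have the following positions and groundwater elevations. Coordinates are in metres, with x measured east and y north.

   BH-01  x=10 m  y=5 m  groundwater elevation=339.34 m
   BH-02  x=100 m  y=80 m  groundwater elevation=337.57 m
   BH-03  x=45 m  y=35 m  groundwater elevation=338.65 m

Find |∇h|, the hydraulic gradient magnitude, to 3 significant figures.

With h = a·x + b·y + c and BH-01 as origin, the differences give:
  90·a + 75·b = -1.77
  35·a + 30·b = -0.69
Eliminate b (×30 and ×75, subtract): 75·a = -1.350 → a = ∂h/∂x = -0.01800
Back-substitute: b = ∂h/∂y = -0.002000.
|∇h| = √(-0.01800² + -0.002000²) = 0.01811

0.0181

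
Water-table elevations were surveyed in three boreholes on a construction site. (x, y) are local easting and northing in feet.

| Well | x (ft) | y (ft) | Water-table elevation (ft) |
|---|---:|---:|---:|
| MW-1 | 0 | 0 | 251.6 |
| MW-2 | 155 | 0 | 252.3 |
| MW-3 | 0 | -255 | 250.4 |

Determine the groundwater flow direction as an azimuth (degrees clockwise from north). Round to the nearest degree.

224°

∂h/∂x = (252.3 − 251.6) / (155 − 0) = +0.004516
∂h/∂y = (250.4 − 251.6) / (-255 − 0) = +0.004706
Flow direction (−∇h) has components (-0.004516 E, -0.004706 N).
Azimuth = atan2(E, N) = atan2(-0.004516, -0.004706) = 223.8° ≈ 224°.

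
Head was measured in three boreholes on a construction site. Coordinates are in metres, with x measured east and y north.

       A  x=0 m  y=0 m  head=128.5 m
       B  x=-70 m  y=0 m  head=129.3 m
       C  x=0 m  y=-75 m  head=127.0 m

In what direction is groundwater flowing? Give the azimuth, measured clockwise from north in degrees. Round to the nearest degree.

∂h/∂x = (129.3 − 128.5) / (-70 − 0) = -0.01143
∂h/∂y = (127.0 − 128.5) / (-75 − 0) = +0.02000
Flow direction (−∇h) has components (+0.01143 E, -0.02000 N).
Azimuth = atan2(E, N) = atan2(+0.01143, -0.02000) = 150.3° ≈ 150°.

150°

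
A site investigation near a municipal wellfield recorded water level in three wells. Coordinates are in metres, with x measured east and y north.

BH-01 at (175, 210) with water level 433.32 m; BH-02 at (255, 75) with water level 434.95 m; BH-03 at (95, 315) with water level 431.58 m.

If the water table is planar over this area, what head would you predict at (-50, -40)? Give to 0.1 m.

Differences from BH-01: to BH-02 (Δx, Δy, Δh) = (80, -135, +1.63); to BH-03 = (-80, 105, -1.74).
Determinant of the coordinate differences = 80·105 − (-80)·(-135) = -2400.
∂h/∂x = [(+1.63)·105 − (-1.74)·(-135)] / -2400 = +0.02656
∂h/∂y = [80·(-1.74) − (-80)·(+1.63)] / -2400 = +0.003667
h(-50, -40) = 433.32 + (+0.02656)·(-225) + (+0.003667)·(-250) = 433.32 -5.977 -0.917 = 426.427 m.

426.4 m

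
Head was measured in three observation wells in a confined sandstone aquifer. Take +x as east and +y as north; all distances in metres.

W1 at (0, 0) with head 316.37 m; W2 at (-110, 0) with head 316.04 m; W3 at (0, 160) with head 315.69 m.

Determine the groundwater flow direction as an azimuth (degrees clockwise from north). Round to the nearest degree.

325°

∂h/∂x = (316.04 − 316.37) / (-110 − 0) = +0.003000
∂h/∂y = (315.69 − 316.37) / (160 − 0) = -0.004250
Flow direction (−∇h) has components (-0.003000 E, +0.004250 N).
Azimuth = atan2(E, N) = atan2(-0.003000, +0.004250) = 324.8° ≈ 325°.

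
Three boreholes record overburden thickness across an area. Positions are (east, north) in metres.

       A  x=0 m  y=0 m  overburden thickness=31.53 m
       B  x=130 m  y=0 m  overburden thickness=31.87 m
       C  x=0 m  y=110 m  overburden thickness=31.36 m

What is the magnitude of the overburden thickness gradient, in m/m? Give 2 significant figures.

0.0030 m/m

∂d/∂x = (31.87 − 31.53) / (130 − 0) = +0.002615
∂d/∂y = (31.36 − 31.53) / (110 − 0) = -0.001545
|∇f| = √(0.002615² + -0.001545²) = 0.003037 m/m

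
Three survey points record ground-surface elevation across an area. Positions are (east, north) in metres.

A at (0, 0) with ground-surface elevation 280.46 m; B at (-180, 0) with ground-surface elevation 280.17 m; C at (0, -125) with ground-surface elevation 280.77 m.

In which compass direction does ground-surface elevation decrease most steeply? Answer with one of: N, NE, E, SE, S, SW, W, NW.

NW

∂z/∂x = (280.17 − 280.46) / (-180 − 0) = +0.001611
∂z/∂y = (280.77 − 280.46) / (-125 − 0) = -0.002480
Steepest decrease is along −∇f = (-0.001611 E, +0.002480 N) → northwest.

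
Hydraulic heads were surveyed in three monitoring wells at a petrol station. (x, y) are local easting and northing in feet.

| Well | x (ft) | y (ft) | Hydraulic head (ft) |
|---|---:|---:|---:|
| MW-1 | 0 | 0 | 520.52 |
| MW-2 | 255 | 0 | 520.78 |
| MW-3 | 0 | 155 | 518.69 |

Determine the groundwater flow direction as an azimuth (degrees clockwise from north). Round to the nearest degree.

355°

∂h/∂x = (520.78 − 520.52) / (255 − 0) = +0.001020
∂h/∂y = (518.69 − 520.52) / (155 − 0) = -0.01181
Flow direction (−∇h) has components (-0.001020 E, +0.01181 N).
Azimuth = atan2(E, N) = atan2(-0.001020, +0.01181) = 355.1° ≈ 355°.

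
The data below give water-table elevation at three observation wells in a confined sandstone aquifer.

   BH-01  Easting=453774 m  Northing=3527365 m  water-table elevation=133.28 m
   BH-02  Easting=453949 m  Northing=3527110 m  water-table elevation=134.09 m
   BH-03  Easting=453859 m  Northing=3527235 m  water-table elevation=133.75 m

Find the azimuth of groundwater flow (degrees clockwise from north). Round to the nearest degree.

Differences from BH-01: to BH-02 (Δx, Δy, Δh) = (175, -255, +0.81); to BH-03 = (85, -130, +0.47).
Determinant of the coordinate differences = 175·(-130) − 85·(-255) = -1075.
∂h/∂x = [(+0.81)·(-130) − (+0.47)·(-255)] / -1075 = -0.01353
∂h/∂y = [175·(+0.47) − 85·(+0.81)] / -1075 = -0.01247
Flow direction (−∇h) has components (+0.01353 E, +0.01247 N).
Azimuth = atan2(E, N) = atan2(+0.01353, +0.01247) = 47.4° ≈ 047°.

047°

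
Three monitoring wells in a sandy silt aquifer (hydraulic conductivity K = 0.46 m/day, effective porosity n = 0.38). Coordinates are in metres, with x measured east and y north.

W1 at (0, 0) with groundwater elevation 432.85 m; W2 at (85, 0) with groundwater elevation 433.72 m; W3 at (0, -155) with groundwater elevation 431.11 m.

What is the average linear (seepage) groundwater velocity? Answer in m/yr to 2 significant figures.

6.7 m/yr

∂h/∂x = (433.72 − 432.85) / (85 − 0) = +0.01024
∂h/∂y = (431.11 − 432.85) / (-155 − 0) = +0.01123
|∇h| = √(0.01024² + 0.01123²) = 0.0152
Seepage velocity v = K·i/n = 0.46 × 0.0152 / 0.38 = 0.0184 m/day = 6.721 m/yr.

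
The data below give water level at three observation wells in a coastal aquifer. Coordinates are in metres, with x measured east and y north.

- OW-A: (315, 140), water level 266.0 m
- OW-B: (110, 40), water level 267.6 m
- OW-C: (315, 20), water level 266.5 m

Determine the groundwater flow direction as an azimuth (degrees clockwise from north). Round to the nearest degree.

Taking OW-A as reference: OW-B−OW-A = (-205, -100, +1.6); OW-C−OW-A = (0, -120, +0.5).
Solve a·Δx + b·Δy = Δh: det = (-205)·(-120) − 0·(-100) = 24600.
∂h/∂x = [(+1.6)·(-120) − (+0.5)·(-100)] / 24600 = -0.005772
∂h/∂y = [(-205)·(+0.5) − 0·(+1.6)] / 24600 = -0.004167
Flow direction (−∇h) has components (+0.005772 E, +0.004167 N).
Azimuth = atan2(E, N) = atan2(+0.005772, +0.004167) = 54.2° ≈ 054°.

054°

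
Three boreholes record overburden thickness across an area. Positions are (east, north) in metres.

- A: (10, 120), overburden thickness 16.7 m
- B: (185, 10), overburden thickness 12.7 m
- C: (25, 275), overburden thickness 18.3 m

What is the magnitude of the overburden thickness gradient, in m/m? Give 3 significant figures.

Taking A as reference: B−A = (175, -110, -4.0); C−A = (15, 155, +1.6).
Solve a·Δx + b·Δy = Δd: det = 175·155 − 15·(-110) = 28775.
∂d/∂x = [(-4.0)·155 − (+1.6)·(-110)] / 28775 = -0.01543
∂d/∂y = [175·(+1.6) − 15·(-4.0)] / 28775 = +0.01182
|∇f| = √(-0.01543² + 0.01182²) = 0.01944 m/m

0.0194 m/m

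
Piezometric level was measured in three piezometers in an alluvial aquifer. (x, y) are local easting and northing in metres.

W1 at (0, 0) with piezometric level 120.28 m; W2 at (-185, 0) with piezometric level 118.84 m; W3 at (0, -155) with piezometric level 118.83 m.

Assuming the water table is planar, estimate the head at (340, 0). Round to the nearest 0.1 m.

∂h/∂x = (118.84 − 120.28) / (-185 − 0) = +0.007784
∂h/∂y = (118.83 − 120.28) / (-155 − 0) = +0.009355
h(340, 0) = 120.28 + (+0.007784)·(340) + (+0.009355)·(0) = 120.28 +2.646 +0.000 = 122.926 m.

122.9 m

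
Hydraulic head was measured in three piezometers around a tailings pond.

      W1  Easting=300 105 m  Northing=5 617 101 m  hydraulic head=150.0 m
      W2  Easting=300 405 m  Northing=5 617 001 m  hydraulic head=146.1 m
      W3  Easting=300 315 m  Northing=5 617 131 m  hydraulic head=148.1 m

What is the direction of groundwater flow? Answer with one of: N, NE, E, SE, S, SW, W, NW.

Differences from W1: to W2 (Δx, Δy, Δh) = (300, -100, -3.9); to W3 = (210, 30, -1.9).
Solve a·Δx + b·Δy = Δh: det = 300·30 − 210·(-100) = 30000.
∂h/∂x = [(-3.9)·30 − (-1.9)·(-100)] / 30000 = -0.01023
∂h/∂y = [300·(-1.9) − 210·(-3.9)] / 30000 = +0.008300
Flow = −∇h = (+0.01023 east, -0.008300 north), which points southeast.

SE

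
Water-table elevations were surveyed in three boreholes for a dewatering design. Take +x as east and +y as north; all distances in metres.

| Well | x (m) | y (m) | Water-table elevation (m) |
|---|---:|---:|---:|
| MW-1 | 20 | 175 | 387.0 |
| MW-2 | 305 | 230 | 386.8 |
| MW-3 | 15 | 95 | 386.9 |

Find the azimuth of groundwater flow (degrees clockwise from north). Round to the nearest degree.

Three-point gradient (reference MW-1): Δ to MW-2 = (285, 55, -0.2), Δ to MW-3 = (-5, -80, -0.1).
∂h/∂x = -0.0009545, ∂h/∂y = +0.001310 (det = -22525).
Flow direction (−∇h) has components (+0.0009545 E, -0.001310 N).
Azimuth = atan2(E, N) = atan2(+0.0009545, -0.001310) = 143.9° ≈ 144°.

144°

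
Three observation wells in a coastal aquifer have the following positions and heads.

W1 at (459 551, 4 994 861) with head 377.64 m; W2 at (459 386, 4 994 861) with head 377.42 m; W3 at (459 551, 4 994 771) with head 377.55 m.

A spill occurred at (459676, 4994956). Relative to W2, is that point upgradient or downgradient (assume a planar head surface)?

∂h/∂x = (377.42 − 377.64) / (459386 − 459551) = +0.001333
∂h/∂y = (377.55 − 377.64) / (4994771 − 4994861) = +0.0010000
Head at (459676, 4994956) = 377.64 + (+0.001333)·(125) + (+0.0010000)·(95) = 377.90 m.
That is higher than the 377.42 m at W2, so the point is upgradient.

upgradient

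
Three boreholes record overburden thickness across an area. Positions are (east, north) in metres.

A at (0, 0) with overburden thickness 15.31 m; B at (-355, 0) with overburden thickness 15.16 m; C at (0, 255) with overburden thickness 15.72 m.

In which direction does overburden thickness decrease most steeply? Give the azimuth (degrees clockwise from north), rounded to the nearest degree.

∂d/∂x = (15.16 − 15.31) / (-355 − 0) = +0.0004225
∂d/∂y = (15.72 − 15.31) / (255 − 0) = +0.001608
Steepest decrease is along −∇f: components (-0.0004225 E, -0.001608 N).
Azimuth = atan2(-0.0004225, -0.001608) = 194.7° ≈ 195°.

195°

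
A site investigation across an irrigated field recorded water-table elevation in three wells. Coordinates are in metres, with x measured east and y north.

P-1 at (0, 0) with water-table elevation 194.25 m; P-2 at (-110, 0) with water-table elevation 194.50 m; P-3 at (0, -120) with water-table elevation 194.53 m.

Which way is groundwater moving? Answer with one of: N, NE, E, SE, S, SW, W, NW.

∂h/∂x = (194.50 − 194.25) / (-110 − 0) = -0.002273
∂h/∂y = (194.53 − 194.25) / (-120 − 0) = -0.002333
Flow = −∇h = (+0.002273 east, +0.002333 north), which points northeast.

NE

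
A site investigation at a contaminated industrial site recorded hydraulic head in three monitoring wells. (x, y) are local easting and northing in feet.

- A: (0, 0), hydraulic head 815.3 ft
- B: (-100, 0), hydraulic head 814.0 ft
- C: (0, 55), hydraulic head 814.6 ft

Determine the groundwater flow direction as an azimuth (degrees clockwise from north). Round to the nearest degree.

314°

∂h/∂x = (814.0 − 815.3) / (-100 − 0) = +0.01300
∂h/∂y = (814.6 − 815.3) / (55 − 0) = -0.01273
Flow direction (−∇h) has components (-0.01300 E, +0.01273 N).
Azimuth = atan2(E, N) = atan2(-0.01300, +0.01273) = 314.4° ≈ 314°.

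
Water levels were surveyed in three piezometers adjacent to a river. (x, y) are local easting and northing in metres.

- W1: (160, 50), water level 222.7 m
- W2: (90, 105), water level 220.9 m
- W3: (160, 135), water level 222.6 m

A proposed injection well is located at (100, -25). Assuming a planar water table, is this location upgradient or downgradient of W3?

downgradient

With h = a·x + b·y + c and W1 as origin, the differences give:
  (-70)·a + 55·b = -1.8
  0·a + 85·b = -0.1
Eliminate b (×85 and ×55, subtract): -5950·a = -147.50 → a = ∂h/∂x = +0.02479
Back-substitute: b = ∂h/∂y = -0.001176.
Head at (100, -25) = 222.7 + (+0.02479)·(-60) + (-0.001176)·(-75) = 221.30 m.
That is lower than the 222.6 m at W3, so the point is downgradient.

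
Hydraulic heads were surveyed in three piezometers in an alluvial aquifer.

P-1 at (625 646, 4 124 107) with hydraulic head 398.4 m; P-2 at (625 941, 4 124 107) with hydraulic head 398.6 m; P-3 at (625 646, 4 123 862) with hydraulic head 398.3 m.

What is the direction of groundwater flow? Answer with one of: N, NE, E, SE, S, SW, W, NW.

∂h/∂x = (398.6 − 398.4) / (625941 − 625646) = +0.0006780
∂h/∂y = (398.3 − 398.4) / (4123862 − 4124107) = +0.0004082
Flow = −∇h = (-0.0006780 east, -0.0004082 north), which points southwest.

SW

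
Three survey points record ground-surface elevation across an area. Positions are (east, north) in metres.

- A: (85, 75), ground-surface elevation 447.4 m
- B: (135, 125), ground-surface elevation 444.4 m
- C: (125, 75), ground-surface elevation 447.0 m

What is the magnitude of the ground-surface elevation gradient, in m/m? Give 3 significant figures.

Three-point gradient (reference A): Δ to B = (50, 50, -3.0), Δ to C = (40, 0, -0.4).
∂z/∂x = -0.010000, ∂z/∂y = -0.05000 (det = -2000).
|∇f| = √(-0.010000² + -0.05000²) = 0.05099 m/m

0.0510 m/m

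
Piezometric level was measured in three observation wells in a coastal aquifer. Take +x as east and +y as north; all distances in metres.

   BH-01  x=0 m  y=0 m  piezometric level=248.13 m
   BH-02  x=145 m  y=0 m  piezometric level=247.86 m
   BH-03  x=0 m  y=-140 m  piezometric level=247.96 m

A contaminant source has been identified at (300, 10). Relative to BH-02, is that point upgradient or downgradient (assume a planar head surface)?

∂h/∂x = (247.86 − 248.13) / (145 − 0) = -0.001862
∂h/∂y = (247.96 − 248.13) / (-140 − 0) = +0.001214
Head at (300, 10) = 248.13 + (-0.001862)·(300) + (+0.001214)·(10) = 247.58 m.
That is lower than the 247.86 m at BH-02, so the point is downgradient.

downgradient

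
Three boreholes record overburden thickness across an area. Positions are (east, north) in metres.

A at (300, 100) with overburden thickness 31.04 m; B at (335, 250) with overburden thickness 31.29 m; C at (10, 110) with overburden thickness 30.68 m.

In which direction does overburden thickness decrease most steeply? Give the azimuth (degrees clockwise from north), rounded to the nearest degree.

223°

Differences from A: to B (Δx, Δy, Δh) = (35, 150, +0.25); to C = (-290, 10, -0.36).
Solve a·Δx + b·Δy = Δd: det = 35·10 − (-290)·150 = 43850.
∂d/∂x = [(+0.25)·10 − (-0.36)·150] / 43850 = +0.001288
∂d/∂y = [35·(-0.36) − (-290)·(+0.25)] / 43850 = +0.001366
Steepest decrease is along −∇f: components (-0.001288 E, -0.001366 N).
Azimuth = atan2(-0.001288, -0.001366) = 223.3° ≈ 223°.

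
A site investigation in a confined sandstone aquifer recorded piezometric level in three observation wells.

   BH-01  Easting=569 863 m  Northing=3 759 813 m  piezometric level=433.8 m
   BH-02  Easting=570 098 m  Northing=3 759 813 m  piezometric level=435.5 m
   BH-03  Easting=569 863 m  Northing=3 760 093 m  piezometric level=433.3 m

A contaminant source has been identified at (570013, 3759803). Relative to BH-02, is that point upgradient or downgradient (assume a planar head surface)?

downgradient

∂h/∂x = (435.5 − 433.8) / (570098 − 569863) = +0.007234
∂h/∂y = (433.3 − 433.8) / (3760093 − 3759813) = -0.001786
Head at (570013, 3759803) = 433.8 + (+0.007234)·(150) + (-0.001786)·(-10) = 434.90 m.
That is lower than the 435.5 m at BH-02, so the point is downgradient.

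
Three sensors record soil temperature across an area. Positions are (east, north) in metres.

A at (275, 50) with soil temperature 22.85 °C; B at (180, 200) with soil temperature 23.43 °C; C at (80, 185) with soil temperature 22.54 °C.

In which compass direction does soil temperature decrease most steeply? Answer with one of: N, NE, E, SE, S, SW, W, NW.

With T = a·x + b·y + c and A as origin, the differences give:
  (-95)·a + 150·b = +0.58
  (-195)·a + 135·b = -0.31
Eliminate b (×135 and ×150, subtract): 16425·a = 124.800 → a = ∂T/∂x = +0.007598
Back-substitute: b = ∂T/∂y = +0.008679.
Steepest decrease is along −∇f = (-0.007598 E, -0.008679 N) → southwest.

SW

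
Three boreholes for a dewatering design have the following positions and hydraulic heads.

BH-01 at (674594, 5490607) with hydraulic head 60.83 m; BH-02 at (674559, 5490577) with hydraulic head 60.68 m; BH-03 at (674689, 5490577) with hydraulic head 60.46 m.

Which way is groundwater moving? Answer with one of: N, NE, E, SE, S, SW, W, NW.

Three-point gradient (reference BH-01): Δ to BH-02 = (-35, -30, -0.15), Δ to BH-03 = (95, -30, -0.37).
∂h/∂x = -0.001692, ∂h/∂y = +0.006974 (det = 3900).
Flow = −∇h = (+0.001692 east, -0.006974 north), which points south.

S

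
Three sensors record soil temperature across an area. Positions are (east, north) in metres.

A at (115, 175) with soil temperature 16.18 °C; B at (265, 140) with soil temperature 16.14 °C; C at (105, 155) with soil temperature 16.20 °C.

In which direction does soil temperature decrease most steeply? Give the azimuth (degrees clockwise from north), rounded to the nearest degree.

Three-point gradient (reference A): Δ to B = (150, -35, -0.04), Δ to C = (-10, -20, +0.02).
∂T/∂x = -0.0004478, ∂T/∂y = -0.0007761 (det = -3350).
Steepest decrease is along −∇f: components (+0.0004478 E, +0.0007761 N).
Azimuth = atan2(+0.0004478, +0.0007761) = 30.0° ≈ 030°.

030°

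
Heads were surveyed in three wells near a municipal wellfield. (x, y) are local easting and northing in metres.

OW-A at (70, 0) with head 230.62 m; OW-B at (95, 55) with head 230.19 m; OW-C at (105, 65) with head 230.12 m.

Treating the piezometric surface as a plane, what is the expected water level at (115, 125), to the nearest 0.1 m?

229.6 m

With h = a·x + b·y + c and OW-A as origin, the differences give:
  25·a + 55·b = -0.43
  35·a + 65·b = -0.50
Eliminate b (×65 and ×55, subtract): -300·a = -0.450 → a = ∂h/∂x = +0.001500
Back-substitute: b = ∂h/∂y = -0.008500.
h(115, 125) = 230.62 + (+0.001500)·(45) + (-0.008500)·(125) = 230.62 +0.068 -1.063 = 229.625 m.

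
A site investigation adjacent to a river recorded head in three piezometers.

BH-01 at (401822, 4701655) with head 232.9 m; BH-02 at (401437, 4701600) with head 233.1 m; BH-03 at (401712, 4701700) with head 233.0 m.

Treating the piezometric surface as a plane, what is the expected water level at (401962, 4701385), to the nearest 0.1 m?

232.6 m

Taking BH-01 as reference: BH-02−BH-01 = (-385, -55, +0.2); BH-03−BH-01 = (-110, 45, +0.1).
Determinant of the coordinate differences = (-385)·45 − (-110)·(-55) = -23375.
∂h/∂x = [(+0.2)·45 − (+0.1)·(-55)] / -23375 = -0.0006203
∂h/∂y = [(-385)·(+0.1) − (-110)·(+0.2)] / -23375 = +0.0007059
h(401962, 4701385) = 232.9 + (-0.0006203)·(140) + (+0.0007059)·(-270) = 232.9 -0.087 -0.191 = 232.623 m.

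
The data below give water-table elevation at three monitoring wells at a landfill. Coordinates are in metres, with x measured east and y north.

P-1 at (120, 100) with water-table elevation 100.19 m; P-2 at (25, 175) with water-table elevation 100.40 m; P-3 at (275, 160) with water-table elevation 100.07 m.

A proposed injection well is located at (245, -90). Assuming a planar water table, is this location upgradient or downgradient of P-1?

Differences from P-1: to P-2 (Δx, Δy, Δh) = (-95, 75, +0.21); to P-3 = (155, 60, -0.12).
Determinant of the coordinate differences = (-95)·60 − 155·75 = -17325.
∂h/∂x = [(+0.21)·60 − (-0.12)·75] / -17325 = -0.001247
∂h/∂y = [(-95)·(-0.12) − 155·(+0.21)] / -17325 = +0.001221
Head at (245, -90) = 100.19 + (-0.001247)·(125) + (+0.001221)·(-190) = 99.80 m.
That is lower than the 100.19 m at P-1, so the point is downgradient.

downgradient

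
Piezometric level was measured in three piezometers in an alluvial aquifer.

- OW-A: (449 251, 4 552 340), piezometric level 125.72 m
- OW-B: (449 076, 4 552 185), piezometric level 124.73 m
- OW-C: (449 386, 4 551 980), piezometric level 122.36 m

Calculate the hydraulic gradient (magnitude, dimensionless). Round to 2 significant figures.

0.0088

Taking OW-A as reference: OW-B−OW-A = (-175, -155, -0.99); OW-C−OW-A = (135, -360, -3.36).
Determinant of the coordinate differences = (-175)·(-360) − 135·(-155) = 83925.
∂h/∂x = [(-0.99)·(-360) − (-3.36)·(-155)] / 83925 = -0.001959
∂h/∂y = [(-175)·(-3.36) − 135·(-0.99)] / 83925 = +0.008599
|∇h| = √(-0.001959² + 0.008599²) = 0.008819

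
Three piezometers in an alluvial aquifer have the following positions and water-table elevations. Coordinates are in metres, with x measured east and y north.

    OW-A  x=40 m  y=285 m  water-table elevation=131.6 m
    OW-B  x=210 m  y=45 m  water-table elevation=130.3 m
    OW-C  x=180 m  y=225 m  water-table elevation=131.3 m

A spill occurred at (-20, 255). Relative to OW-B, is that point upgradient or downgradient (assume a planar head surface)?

Differences from OW-A: to OW-B (Δx, Δy, Δh) = (170, -240, -1.3); to OW-C = (140, -60, -0.3).
Determinant of the coordinate differences = 170·(-60) − 140·(-240) = 23400.
∂h/∂x = [(-1.3)·(-60) − (-0.3)·(-240)] / 23400 = +0.0002564
∂h/∂y = [170·(-0.3) − 140·(-1.3)] / 23400 = +0.005598
Head at (-20, 255) = 131.6 + (+0.0002564)·(-60) + (+0.005598)·(-30) = 131.42 m.
That is higher than the 130.3 m at OW-B, so the point is upgradient.

upgradient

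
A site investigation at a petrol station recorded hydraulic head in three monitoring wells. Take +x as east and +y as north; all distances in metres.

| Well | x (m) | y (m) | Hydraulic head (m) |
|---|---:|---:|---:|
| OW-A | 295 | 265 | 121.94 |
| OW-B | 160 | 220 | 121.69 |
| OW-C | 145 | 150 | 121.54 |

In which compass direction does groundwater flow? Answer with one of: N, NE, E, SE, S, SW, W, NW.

With h = a·x + b·y + c and OW-A as origin, the differences give:
  (-135)·a + (-45)·b = -0.25
  (-150)·a + (-115)·b = -0.40
Eliminate b (×(-115) and ×(-45), subtract): 8775·a = 10.750 → a = ∂h/∂x = +0.001225
Back-substitute: b = ∂h/∂y = +0.001880.
Flow = −∇h = (-0.001225 east, -0.001880 north), which points southwest.

SW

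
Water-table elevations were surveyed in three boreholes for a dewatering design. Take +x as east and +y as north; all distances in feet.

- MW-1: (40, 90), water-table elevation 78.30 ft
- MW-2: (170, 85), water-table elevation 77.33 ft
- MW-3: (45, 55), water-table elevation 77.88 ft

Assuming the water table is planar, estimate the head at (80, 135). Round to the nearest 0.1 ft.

With h = a·x + b·y + c and MW-1 as origin, the differences give:
  130·a + (-5)·b = -0.97
  5·a + (-35)·b = -0.42
Eliminate b (×(-35) and ×(-5), subtract): -4525·a = 31.850 → a = ∂h/∂x = -0.007039
Back-substitute: b = ∂h/∂y = +0.01099.
h(80, 135) = 78.30 + (-0.007039)·(40) + (+0.01099)·(45) = 78.30 -0.282 +0.495 = 78.513 ft.

78.5 ft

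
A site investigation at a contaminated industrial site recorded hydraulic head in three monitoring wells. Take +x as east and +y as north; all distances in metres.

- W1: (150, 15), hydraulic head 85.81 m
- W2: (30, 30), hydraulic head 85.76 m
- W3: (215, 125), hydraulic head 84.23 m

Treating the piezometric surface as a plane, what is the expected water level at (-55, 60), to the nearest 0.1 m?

With h = a·x + b·y + c and W1 as origin, the differences give:
  (-120)·a + 15·b = -0.05
  65·a + 110·b = -1.58
Eliminate b (×110 and ×15, subtract): -14175·a = 18.200 → a = ∂h/∂x = -0.001284
Back-substitute: b = ∂h/∂y = -0.01360.
h(-55, 60) = 85.81 + (-0.001284)·(-205) + (-0.01360)·(45) = 85.81 +0.263 -0.612 = 85.461 m.

85.5 m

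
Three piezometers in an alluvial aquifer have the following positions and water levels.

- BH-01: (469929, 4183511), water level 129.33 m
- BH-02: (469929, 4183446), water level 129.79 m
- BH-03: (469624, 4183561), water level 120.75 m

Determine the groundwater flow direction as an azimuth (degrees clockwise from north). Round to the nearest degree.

285°

Differences from BH-01: to BH-02 (Δx, Δy, Δh) = (0, -65, +0.46); to BH-03 = (-305, 50, -8.58).
Solve a·Δx + b·Δy = Δh: det = 0·50 − (-305)·(-65) = -19825.
∂h/∂x = [(+0.46)·50 − (-8.58)·(-65)] / -19825 = +0.02697
∂h/∂y = [0·(-8.58) − (-305)·(+0.46)] / -19825 = -0.007077
Flow direction (−∇h) has components (-0.02697 E, +0.007077 N).
Azimuth = atan2(E, N) = atan2(-0.02697, +0.007077) = 284.7° ≈ 285°.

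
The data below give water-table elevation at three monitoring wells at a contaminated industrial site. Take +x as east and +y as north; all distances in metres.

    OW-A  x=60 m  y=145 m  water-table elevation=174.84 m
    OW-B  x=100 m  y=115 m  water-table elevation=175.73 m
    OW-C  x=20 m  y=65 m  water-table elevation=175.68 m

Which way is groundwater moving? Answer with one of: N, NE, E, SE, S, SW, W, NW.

Differences from OW-A: to OW-B (Δx, Δy, Δh) = (40, -30, +0.89); to OW-C = (-40, -80, +0.84).
Solve a·Δx + b·Δy = Δh: det = 40·(-80) − (-40)·(-30) = -4400.
∂h/∂x = [(+0.89)·(-80) − (+0.84)·(-30)] / -4400 = +0.01045
∂h/∂y = [40·(+0.84) − (-40)·(+0.89)] / -4400 = -0.01573
Flow = −∇h = (-0.01045 east, +0.01573 north), which points northwest.

NW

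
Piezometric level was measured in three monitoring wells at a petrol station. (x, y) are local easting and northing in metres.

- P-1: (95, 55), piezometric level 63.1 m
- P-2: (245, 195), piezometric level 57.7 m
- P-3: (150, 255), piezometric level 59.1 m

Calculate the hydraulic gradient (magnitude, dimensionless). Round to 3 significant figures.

0.0270

Three-point gradient (reference P-1): Δ to P-2 = (150, 140, -5.4), Δ to P-3 = (55, 200, -4.0).
∂h/∂x = -0.02332, ∂h/∂y = -0.01359 (det = 22300).
|∇h| = √(-0.02332² + -0.01359²) = 0.02699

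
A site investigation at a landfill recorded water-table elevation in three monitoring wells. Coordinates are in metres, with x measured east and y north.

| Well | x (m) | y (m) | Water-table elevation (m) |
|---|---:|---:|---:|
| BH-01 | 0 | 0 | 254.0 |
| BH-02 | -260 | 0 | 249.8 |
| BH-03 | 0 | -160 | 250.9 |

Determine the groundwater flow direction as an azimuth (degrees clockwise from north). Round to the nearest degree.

∂h/∂x = (249.8 − 254.0) / (-260 − 0) = +0.01615
∂h/∂y = (250.9 − 254.0) / (-160 − 0) = +0.01937
Flow direction (−∇h) has components (-0.01615 E, -0.01937 N).
Azimuth = atan2(E, N) = atan2(-0.01615, -0.01937) = 219.8° ≈ 220°.

220°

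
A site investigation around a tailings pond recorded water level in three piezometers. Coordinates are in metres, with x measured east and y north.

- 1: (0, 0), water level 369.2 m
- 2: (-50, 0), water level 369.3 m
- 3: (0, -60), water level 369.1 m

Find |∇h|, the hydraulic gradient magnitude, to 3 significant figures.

0.00260

∂h/∂x = (369.3 − 369.2) / (-50 − 0) = -0.002000
∂h/∂y = (369.1 − 369.2) / (-60 − 0) = +0.001667
|∇h| = √(-0.002000² + 0.001667²) = 0.002604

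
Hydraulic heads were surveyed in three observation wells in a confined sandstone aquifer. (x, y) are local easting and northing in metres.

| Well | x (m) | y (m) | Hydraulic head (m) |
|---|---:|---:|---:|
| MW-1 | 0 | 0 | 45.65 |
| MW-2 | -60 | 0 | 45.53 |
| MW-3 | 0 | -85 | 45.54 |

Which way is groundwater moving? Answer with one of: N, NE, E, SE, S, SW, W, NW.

SW

∂h/∂x = (45.53 − 45.65) / (-60 − 0) = +0.002000
∂h/∂y = (45.54 − 45.65) / (-85 − 0) = +0.001294
Flow = −∇h = (-0.002000 east, -0.001294 north), which points southwest.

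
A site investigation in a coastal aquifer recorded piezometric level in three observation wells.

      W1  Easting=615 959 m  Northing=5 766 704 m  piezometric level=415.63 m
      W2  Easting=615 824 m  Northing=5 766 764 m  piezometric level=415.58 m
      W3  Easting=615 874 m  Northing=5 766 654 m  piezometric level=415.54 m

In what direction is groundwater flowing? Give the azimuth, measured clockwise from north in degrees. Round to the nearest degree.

Taking W1 as reference: W2−W1 = (-135, 60, -0.05); W3−W1 = (-85, -50, -0.09).
Determinant of the coordinate differences = (-135)·(-50) − (-85)·60 = 11850.
∂h/∂x = [(-0.05)·(-50) − (-0.09)·60] / 11850 = +0.0006667
∂h/∂y = [(-135)·(-0.09) − (-85)·(-0.05)] / 11850 = +0.0006667
Flow direction (−∇h) has components (-0.0006667 E, -0.0006667 N).
Azimuth = atan2(E, N) = atan2(-0.0006667, -0.0006667) = 225.0° ≈ 225°.

225°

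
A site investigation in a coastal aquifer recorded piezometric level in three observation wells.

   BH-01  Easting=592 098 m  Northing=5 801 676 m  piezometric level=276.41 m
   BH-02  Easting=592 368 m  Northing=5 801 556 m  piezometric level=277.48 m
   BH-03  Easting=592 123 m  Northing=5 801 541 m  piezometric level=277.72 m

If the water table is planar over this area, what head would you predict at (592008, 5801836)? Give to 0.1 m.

Taking BH-01 as reference: BH-02−BH-01 = (270, -120, +1.07); BH-03−BH-01 = (25, -135, +1.31).
Solve a·Δx + b·Δy = Δh: det = 270·(-135) − 25·(-120) = -33450.
∂h/∂x = [(+1.07)·(-135) − (+1.31)·(-120)] / -33450 = -0.0003812
∂h/∂y = [270·(+1.31) − 25·(+1.07)] / -33450 = -0.009774
h(592008, 5801836) = 276.41 + (-0.0003812)·(-90) + (-0.009774)·(160) = 276.41 +0.034 -1.564 = 274.880 m.

274.9 m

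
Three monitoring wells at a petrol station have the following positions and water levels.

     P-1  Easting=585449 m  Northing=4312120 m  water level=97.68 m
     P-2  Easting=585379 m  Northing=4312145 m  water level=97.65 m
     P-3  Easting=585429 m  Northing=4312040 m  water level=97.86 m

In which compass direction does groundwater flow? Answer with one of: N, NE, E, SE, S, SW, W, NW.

N

Differences from P-1: to P-2 (Δx, Δy, Δh) = (-70, 25, -0.03); to P-3 = (-20, -80, +0.18).
Determinant of the coordinate differences = (-70)·(-80) − (-20)·25 = 6100.
∂h/∂x = [(-0.03)·(-80) − (+0.18)·25] / 6100 = -0.0003443
∂h/∂y = [(-70)·(+0.18) − (-20)·(-0.03)] / 6100 = -0.002164
Flow = −∇h = (+0.0003443 east, +0.002164 north), which points north.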